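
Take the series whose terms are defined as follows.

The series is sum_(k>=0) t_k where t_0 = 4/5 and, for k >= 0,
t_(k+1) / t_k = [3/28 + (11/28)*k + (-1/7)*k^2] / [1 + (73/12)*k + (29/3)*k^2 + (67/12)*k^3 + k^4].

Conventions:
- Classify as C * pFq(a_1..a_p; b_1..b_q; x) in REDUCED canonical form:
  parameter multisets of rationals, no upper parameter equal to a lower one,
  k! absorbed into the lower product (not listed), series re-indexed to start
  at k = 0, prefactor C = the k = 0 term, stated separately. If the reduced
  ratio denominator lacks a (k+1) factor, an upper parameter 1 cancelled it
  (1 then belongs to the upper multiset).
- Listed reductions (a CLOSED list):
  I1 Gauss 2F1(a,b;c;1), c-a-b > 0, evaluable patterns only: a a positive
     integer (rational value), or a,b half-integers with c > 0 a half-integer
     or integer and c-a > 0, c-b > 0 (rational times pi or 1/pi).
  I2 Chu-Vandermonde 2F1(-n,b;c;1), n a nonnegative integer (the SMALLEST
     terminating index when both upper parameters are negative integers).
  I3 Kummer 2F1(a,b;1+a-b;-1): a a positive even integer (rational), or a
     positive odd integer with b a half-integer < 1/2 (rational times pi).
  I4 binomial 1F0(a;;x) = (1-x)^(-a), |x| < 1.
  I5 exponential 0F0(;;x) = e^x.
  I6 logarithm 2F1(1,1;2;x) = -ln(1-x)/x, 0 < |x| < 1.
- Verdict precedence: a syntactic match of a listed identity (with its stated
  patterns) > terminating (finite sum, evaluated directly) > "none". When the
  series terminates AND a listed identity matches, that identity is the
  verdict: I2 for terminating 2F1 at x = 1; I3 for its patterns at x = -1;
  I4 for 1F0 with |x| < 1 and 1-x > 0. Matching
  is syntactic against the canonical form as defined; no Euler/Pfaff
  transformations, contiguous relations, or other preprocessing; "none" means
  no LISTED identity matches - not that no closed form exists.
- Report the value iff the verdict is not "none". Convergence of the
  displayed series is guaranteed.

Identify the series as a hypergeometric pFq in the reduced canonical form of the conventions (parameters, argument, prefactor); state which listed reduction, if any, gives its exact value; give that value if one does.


This is 4/5 * 1F2(-3; 4/3, 3; -1/7) in reduced canonical form. Verdict: terminating - upper parameter -3 makes this a finite sum (last index 3), evaluated exactly. Hence: 2129759/2401000.

Structural cue: t_0 = 4/5 here, and the expanded ratio factors over Q; C = 4/5, roots give parameters.
Consecutive-term ratio: r(k) = (-1/7) * (k-3) / [(k+4/3) (k+3) (k+1)] - rational in k. x = (-1/7); t_0 = 4/5; negate the roots.


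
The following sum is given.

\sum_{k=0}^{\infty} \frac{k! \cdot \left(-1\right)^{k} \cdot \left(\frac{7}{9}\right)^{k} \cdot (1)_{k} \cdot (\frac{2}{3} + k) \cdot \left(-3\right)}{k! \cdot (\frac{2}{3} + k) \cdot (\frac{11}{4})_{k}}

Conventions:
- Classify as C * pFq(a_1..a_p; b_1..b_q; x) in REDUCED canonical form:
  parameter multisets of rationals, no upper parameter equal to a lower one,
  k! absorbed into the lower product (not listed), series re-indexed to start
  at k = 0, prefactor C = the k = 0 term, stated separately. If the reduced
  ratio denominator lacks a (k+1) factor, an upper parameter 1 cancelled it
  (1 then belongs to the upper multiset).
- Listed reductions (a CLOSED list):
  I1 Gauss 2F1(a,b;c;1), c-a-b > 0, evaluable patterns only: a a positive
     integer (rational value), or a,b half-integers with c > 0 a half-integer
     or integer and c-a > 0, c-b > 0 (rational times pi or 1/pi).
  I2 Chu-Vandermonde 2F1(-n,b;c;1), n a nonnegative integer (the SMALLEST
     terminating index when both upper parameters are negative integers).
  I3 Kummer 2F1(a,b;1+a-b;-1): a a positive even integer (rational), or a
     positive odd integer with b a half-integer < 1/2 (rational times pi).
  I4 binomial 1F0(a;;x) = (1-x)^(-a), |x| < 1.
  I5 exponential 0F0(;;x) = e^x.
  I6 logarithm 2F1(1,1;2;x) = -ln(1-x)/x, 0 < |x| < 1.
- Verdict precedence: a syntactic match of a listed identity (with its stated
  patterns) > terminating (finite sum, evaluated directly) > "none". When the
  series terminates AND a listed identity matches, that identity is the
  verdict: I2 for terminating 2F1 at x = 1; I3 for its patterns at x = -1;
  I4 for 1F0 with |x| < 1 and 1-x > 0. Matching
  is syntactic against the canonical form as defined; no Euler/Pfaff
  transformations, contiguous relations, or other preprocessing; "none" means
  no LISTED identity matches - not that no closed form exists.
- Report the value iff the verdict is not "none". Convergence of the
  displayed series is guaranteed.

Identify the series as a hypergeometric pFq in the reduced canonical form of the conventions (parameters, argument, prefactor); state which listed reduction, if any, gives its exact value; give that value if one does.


The series (x = -\frac{7}{9}) is 2F1: upper {1, 1}, lower {\frac{11}{4}}, prefactor -3. Verdict: no listed reduction: x = -\frac{7}{9} and upper {1, 1} fail every I1-I6 pattern.

Key step: from the first term -3: the factorial ratio (prefactor -3) (k+a-1)!/(a-1)! is a rising factorial (a)_k.
Term ratio: r(k) = -\frac{7}{9} * (k+1) (k+1) / [(k+\frac{11}{4}) (k+1)] - rational in k. x = -\frac{7}{9}; t_0 = -3; negate the roots.


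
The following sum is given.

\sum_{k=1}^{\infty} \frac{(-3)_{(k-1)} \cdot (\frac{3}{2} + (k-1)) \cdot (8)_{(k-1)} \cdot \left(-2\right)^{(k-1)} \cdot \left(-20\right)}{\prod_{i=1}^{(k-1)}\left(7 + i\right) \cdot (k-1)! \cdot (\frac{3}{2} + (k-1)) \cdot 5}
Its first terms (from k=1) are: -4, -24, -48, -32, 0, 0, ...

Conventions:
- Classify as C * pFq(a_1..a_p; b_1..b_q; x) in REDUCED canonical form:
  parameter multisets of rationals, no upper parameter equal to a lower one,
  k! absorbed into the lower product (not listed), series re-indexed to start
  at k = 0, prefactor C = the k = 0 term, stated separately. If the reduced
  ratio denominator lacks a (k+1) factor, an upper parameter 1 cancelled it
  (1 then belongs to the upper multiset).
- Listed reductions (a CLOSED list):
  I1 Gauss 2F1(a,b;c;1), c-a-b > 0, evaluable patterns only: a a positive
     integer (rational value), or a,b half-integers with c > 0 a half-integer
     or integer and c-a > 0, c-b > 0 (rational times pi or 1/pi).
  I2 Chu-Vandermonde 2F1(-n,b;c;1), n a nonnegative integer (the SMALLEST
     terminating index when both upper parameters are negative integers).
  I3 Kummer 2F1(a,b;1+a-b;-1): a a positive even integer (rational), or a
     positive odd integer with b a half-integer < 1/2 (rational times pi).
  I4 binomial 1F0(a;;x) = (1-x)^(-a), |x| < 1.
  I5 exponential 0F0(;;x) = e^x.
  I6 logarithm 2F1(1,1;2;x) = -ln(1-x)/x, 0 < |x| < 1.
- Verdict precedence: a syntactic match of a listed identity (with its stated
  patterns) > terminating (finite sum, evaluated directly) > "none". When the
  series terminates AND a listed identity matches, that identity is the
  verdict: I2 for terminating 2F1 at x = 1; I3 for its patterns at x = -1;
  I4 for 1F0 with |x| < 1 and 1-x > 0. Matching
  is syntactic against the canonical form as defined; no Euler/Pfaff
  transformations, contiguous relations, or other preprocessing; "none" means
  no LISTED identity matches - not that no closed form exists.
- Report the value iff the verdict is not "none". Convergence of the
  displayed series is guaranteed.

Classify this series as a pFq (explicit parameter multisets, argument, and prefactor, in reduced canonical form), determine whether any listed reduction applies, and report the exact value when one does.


At argument -2: a 1F0 with upper {-3}, lower {-}, scaled by C = -4. Verdict: terminating at k = 3: the factor (-3)_k kills every later term; summing the 4 survivors is exact. Value: -108.

First insight: from the first term -4: the parameter 8 appears in both the upper and lower lists and cancels (alongside the other common factor).
Step ratio: r(k) = -2 * (k-3) / [(k+1)] ; factor over Q: parameters, x = -2, and C = -4.


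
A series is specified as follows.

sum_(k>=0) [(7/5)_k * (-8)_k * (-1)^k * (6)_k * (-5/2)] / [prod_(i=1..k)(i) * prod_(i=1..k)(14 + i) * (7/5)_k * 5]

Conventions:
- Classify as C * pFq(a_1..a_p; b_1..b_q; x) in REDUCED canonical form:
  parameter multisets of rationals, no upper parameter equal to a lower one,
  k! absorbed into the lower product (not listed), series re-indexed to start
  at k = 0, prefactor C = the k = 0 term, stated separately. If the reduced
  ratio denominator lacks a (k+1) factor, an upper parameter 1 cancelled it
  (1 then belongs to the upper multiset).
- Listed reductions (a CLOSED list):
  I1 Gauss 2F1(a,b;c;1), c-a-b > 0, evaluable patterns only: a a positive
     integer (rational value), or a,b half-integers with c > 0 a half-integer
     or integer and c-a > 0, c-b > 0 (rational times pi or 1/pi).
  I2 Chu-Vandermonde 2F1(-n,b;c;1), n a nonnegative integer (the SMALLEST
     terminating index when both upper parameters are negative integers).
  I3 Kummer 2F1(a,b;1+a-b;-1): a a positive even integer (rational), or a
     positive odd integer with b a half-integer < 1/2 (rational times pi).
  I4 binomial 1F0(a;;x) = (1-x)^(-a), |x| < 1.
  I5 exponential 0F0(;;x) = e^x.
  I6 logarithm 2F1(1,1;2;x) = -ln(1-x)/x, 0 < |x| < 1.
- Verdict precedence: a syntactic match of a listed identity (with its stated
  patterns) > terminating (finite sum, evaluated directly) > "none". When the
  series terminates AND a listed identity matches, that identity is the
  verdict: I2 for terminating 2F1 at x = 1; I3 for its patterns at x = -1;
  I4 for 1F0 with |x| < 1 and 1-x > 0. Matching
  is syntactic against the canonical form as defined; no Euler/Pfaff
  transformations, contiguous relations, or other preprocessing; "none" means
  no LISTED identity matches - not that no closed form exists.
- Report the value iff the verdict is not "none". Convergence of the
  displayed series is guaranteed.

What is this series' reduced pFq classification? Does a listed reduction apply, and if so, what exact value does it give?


Key observation: from the first term -1/2: the product of the first k integers (C = -1/2, x = -1) is k!.
Adjacent-term ratio: r(k) = (-1) * (k-8) (k+6) / [(k+15) (k+1)] - rational; roots negated = parameters, x = (-1), C = -1/2.

Canonical form: C = -1/2 times 2F1 with upper {-8, 6}, lower {15}, x = -1. Verdict: Kummer's theorem (I3) matches (x = -1; c = 15 equals 1+a-b for upper {-8, 6}: listed pattern). Exact value: -91/10.


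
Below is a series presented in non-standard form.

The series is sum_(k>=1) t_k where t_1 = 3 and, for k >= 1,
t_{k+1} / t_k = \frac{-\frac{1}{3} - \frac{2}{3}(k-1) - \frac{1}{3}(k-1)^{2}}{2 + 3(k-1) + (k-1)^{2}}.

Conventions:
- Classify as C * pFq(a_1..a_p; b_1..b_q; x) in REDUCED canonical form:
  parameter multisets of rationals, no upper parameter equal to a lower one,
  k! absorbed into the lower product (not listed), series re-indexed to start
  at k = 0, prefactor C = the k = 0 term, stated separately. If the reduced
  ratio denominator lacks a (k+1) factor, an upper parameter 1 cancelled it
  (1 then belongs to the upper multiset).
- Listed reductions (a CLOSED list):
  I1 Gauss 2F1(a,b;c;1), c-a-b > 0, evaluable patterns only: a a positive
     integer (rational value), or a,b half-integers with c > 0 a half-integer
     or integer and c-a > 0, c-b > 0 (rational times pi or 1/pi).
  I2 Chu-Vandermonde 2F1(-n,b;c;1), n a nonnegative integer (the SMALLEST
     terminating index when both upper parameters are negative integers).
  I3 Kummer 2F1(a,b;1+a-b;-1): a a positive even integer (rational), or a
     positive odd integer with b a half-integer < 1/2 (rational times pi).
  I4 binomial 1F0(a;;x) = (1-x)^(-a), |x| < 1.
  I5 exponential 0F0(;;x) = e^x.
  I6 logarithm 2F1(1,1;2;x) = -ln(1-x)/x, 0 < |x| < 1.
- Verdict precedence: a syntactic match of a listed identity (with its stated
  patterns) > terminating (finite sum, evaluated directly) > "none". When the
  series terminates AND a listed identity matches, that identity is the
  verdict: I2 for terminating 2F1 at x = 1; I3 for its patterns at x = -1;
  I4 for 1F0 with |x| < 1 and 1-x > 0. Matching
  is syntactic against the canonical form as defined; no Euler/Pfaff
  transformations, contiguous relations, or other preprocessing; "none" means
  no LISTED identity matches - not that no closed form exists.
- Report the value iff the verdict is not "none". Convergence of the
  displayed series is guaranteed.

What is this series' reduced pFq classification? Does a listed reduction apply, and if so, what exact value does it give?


With C = 3: the canonical form is 2F1(1, 1; 2; -\frac{1}{3}). Verdict: logarithm (I6) fires (the logarithm: parameters (1,1;2), x = -\frac{1}{3}). Its exact value is 9 \cdot \ln\left(\frac{4}{3}\right).

First insight: from the first term 3: roots of the ratio polynomials (prefactor 3) are the negated parameters.
Term ratio: r(k) = -\frac{1}{3} * (k+1) (k+1) / [(k+2) (k+1)] ; factor over Q: parameters, x = -\frac{1}{3}, and C = 3.


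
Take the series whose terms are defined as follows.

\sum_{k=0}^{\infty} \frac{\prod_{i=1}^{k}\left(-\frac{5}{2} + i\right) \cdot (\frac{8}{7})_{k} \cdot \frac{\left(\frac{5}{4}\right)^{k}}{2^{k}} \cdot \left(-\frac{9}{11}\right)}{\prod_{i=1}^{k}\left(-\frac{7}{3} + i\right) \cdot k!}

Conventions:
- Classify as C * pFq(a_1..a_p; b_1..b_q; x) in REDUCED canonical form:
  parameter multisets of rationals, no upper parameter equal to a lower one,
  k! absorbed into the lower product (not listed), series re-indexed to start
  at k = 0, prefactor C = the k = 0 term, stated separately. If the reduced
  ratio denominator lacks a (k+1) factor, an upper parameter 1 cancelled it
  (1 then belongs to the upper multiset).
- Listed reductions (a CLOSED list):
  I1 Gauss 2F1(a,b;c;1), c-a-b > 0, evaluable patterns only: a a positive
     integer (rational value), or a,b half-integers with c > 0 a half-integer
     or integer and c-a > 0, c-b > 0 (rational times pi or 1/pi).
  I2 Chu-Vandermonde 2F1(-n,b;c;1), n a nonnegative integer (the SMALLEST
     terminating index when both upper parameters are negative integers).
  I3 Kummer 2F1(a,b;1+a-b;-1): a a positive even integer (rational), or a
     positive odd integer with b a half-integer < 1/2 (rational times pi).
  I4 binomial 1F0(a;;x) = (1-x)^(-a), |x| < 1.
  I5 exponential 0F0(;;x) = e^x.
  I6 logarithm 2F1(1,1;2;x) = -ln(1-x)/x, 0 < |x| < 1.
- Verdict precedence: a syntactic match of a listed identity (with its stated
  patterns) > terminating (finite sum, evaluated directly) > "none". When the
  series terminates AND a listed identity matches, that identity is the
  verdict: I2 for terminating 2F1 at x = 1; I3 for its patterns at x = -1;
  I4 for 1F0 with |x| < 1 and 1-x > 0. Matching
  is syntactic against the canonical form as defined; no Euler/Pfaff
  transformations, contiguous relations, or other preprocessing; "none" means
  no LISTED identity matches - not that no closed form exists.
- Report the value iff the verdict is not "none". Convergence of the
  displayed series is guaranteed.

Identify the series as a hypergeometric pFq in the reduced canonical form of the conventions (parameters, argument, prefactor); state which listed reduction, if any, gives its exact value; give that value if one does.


Key step: t_0 = -\frac{9}{11} here, and the lower running product (C = -9/11) is a rising factorial.
Step ratio: r(k) = \frac{5}{8} * (k-\frac{3}{2}) (k+\frac{8}{7}) / [(k-\frac{4}{3}) (k+1)] - poly over poly, x = \frac{5}{8} from leading terms; C = -\frac{9}{11} at k = 0.

Reduced: x = \frac{5}{8}, 2F1, upper = {-\frac{3}{2}, \frac{8}{7}}, lower = {-\frac{4}{3}}, C = -\frac{9}{11}. Verdict: none - this 2F1 at x = \frac{5}{8} matches no listed pattern, and upper {-\frac{3}{2}, \frac{8}{7}} holds no stopper.


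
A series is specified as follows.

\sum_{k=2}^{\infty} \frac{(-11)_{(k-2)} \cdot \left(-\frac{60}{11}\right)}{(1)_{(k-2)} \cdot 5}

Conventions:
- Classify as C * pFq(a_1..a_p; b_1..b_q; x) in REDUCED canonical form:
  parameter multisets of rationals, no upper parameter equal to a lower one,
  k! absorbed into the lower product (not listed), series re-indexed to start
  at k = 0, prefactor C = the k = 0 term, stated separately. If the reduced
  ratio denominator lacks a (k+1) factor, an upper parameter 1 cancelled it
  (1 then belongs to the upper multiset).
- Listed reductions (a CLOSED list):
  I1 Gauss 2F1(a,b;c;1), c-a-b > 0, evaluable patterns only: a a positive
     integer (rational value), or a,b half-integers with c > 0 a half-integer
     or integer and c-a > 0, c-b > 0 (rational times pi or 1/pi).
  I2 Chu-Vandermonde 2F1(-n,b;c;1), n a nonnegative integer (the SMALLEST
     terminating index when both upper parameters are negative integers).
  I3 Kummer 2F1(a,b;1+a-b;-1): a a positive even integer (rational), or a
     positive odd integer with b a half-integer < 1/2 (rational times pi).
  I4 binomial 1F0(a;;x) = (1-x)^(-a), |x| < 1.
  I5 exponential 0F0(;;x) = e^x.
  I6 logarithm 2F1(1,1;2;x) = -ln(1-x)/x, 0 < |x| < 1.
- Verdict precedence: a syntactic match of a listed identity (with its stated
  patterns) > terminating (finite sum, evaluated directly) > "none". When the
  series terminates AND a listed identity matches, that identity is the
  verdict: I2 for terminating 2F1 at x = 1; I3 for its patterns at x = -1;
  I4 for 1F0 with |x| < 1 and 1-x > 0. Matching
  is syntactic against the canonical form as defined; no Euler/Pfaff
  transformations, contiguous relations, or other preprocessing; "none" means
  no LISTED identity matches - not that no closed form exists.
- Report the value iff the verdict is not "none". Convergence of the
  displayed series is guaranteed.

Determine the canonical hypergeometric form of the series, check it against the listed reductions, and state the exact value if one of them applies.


Key step: x = 1 and the constant factors (C = -12/11, x = 1) combine into one prefactor.
Adjacent-term ratio: r(k) = 1 * (k-11) / [(k+1)] ; factor over Q: parameters, x = 1, and C = -\frac{12}{11}.

With C = -\frac{12}{11}: the canonical form is 1F0(-11; -; 1). Verdict: terminating. With -11 upstairs the series is a 12-term polynomial sum; evaluated term by term. Sum: 0.


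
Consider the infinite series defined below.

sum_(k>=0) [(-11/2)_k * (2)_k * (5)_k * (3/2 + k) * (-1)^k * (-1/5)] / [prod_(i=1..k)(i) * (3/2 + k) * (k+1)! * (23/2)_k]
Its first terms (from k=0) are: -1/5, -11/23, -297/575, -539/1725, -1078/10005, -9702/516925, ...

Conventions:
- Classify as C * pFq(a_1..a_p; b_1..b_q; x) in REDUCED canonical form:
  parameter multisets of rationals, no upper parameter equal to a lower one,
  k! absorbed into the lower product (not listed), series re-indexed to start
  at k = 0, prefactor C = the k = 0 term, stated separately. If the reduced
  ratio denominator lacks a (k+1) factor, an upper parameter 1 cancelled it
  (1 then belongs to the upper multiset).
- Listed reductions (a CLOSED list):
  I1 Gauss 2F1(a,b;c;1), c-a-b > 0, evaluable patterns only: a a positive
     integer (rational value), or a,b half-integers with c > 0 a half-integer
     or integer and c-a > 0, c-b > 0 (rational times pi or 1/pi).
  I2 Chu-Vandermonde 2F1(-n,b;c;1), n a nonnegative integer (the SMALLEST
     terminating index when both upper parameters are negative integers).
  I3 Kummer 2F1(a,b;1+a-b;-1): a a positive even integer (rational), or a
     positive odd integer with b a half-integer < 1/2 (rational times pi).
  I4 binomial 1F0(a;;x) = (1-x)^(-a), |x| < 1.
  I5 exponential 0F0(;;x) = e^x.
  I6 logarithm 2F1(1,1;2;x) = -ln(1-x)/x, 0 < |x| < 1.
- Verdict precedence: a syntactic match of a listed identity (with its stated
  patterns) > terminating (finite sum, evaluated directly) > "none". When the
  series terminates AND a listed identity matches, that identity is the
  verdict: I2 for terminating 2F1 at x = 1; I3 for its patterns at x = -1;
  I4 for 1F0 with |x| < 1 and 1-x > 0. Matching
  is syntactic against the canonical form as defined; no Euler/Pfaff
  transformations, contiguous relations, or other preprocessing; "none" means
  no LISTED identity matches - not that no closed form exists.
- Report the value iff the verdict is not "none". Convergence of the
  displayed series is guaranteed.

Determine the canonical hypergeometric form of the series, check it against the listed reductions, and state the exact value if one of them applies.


Classification (C = -1/5): 2F1 with upper {-11/2, 5}, lower {23/2}, argument x = -1. Verdict: Kummer (I3) matches (x = -1; c = 23/2 equals 1+a-b for upper {-11/2, 5}: listed pattern). Value: (-8729721/16777216) * pi.

First insight: t_0 being -1/5, the product of the first k integers (C = -1/5, x = -1) is k!.
Step ratio: r(k) = (-1) * (k-11/2) (k+5) / [(k+23/2) (k+1)] - rational; roots negated = parameters, x = (-1), C = -1/5.


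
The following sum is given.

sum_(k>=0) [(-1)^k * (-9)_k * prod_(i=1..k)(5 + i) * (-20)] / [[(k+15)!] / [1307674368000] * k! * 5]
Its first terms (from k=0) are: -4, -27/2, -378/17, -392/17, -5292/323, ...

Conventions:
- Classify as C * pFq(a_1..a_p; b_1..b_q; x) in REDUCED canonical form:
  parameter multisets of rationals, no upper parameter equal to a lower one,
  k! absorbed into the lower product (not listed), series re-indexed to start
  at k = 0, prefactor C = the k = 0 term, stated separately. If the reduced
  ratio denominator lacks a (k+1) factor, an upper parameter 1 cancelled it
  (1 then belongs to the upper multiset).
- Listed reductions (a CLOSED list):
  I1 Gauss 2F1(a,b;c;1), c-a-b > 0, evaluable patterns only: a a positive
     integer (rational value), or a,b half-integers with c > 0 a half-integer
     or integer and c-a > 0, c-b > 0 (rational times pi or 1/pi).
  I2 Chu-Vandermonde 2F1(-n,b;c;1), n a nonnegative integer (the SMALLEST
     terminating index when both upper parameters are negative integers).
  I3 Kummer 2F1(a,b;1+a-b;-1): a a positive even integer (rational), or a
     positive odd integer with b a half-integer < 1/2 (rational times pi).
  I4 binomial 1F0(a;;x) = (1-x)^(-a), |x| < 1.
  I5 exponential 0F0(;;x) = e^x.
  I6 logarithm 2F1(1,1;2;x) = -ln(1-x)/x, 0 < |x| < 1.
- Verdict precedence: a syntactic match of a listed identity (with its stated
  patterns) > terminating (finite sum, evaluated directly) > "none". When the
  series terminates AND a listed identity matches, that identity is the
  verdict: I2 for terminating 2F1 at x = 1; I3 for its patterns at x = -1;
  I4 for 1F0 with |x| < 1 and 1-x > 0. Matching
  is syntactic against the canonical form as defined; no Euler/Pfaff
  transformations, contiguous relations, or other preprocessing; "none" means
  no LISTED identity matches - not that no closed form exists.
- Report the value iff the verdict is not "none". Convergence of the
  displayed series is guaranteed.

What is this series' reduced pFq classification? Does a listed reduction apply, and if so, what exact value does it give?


Canonical form: C = -4 times 2F1 with upper {-9, 6}, lower {16}, x = -1. Verdict at x = -1: the Kummer evaluation I3 matches (x = -1; c = 16 equals 1+a-b for upper {-9, 6}: listed pattern). Hence: -91.

Key observation: with t_0 = -4, the running product (prefactor -4) telescopes to a rising factorial.
Term ratio: r(k) = (-1) * (k-9) (k+6) / [(k+16) (k+1)] ; factor over Q: parameters, x = (-1), and C = -4.


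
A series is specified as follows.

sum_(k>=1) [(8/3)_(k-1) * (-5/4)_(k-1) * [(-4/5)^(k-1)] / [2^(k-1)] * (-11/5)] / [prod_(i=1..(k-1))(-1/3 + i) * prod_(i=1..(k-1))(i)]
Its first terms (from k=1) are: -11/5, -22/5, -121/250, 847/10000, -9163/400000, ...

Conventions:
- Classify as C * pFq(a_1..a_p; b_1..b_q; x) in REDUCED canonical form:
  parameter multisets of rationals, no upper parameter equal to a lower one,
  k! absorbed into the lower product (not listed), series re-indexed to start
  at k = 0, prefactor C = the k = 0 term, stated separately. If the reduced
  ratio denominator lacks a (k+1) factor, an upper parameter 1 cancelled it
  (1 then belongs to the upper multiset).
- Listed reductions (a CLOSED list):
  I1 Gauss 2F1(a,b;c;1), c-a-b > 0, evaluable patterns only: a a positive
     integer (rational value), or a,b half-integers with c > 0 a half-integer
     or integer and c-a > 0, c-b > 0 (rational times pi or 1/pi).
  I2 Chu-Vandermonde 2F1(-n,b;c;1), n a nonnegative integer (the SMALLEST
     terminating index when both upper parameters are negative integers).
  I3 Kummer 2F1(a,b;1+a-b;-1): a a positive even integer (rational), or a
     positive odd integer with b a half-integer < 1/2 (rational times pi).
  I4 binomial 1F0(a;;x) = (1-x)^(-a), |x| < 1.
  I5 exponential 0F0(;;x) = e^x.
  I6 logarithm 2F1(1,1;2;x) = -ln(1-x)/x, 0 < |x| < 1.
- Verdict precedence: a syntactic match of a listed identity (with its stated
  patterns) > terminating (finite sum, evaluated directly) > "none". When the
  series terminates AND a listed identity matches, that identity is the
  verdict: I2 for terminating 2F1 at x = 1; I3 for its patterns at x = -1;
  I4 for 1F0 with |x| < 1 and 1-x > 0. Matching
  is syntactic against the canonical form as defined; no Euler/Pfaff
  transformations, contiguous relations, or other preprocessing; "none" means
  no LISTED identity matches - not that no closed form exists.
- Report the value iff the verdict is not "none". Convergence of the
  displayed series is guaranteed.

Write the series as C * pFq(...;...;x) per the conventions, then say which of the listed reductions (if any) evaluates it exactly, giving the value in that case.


Reduced: x = -2/5, 2F1, upper = {-5/4, 8/3}, lower = {2/3}, C = -11/5. Verdict: none. A 2F1 with upper {-5/4, 8/3} fits none of I1-I6 at x = -2/5; the sum runs forever.

The tell: x = (-2/5) and the lower running product (prefactor -11/5) is a rising factorial.
Step ratio: r(k) = (-2/5) * (k-5/4) (k+8/3) / [(k+2/3) (k+1)] - rational in k, leading ratio (-2/5); with t_0 = -11/5, classification follows.


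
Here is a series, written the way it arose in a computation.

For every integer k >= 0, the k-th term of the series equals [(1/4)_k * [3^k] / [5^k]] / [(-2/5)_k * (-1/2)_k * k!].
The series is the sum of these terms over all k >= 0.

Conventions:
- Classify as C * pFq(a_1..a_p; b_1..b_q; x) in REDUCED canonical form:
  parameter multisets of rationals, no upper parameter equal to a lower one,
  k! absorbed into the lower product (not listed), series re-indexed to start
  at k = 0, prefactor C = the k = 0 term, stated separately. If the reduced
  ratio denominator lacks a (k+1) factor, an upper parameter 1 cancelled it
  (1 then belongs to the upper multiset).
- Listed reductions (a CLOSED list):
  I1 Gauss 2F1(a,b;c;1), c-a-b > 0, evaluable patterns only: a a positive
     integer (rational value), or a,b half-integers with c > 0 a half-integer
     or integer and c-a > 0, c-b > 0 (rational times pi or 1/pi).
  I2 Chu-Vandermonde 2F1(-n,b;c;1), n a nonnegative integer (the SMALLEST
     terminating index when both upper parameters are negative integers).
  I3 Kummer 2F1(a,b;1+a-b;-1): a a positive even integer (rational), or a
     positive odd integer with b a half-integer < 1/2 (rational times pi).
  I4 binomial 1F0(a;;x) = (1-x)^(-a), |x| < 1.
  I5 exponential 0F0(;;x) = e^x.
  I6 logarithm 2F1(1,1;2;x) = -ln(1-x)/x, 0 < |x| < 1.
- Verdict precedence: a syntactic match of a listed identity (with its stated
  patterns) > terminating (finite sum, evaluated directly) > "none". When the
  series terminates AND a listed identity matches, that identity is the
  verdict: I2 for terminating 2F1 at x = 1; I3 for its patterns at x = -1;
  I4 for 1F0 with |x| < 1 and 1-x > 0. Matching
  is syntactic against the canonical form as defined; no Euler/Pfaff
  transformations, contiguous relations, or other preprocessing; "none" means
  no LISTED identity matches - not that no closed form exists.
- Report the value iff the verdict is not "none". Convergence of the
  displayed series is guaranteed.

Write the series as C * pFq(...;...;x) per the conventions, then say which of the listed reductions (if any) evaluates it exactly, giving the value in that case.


This is 1 * 1F2(1/4; -1/2, -2/5; 3/5) in reduced canonical form. Verdict: none. No listed pattern accepts 1F2(1/4; -1/2, -2/5; 3/5).

Structural cue: t_0 being 1, the two geometric factors (prefactor 1) combine into one argument.
Step ratio: r(k) = (3/5) * (k+1/4) / [(k-1/2) (k-2/5) (k+1)] - rational; roots negated = parameters, x = (3/5), C = 1.


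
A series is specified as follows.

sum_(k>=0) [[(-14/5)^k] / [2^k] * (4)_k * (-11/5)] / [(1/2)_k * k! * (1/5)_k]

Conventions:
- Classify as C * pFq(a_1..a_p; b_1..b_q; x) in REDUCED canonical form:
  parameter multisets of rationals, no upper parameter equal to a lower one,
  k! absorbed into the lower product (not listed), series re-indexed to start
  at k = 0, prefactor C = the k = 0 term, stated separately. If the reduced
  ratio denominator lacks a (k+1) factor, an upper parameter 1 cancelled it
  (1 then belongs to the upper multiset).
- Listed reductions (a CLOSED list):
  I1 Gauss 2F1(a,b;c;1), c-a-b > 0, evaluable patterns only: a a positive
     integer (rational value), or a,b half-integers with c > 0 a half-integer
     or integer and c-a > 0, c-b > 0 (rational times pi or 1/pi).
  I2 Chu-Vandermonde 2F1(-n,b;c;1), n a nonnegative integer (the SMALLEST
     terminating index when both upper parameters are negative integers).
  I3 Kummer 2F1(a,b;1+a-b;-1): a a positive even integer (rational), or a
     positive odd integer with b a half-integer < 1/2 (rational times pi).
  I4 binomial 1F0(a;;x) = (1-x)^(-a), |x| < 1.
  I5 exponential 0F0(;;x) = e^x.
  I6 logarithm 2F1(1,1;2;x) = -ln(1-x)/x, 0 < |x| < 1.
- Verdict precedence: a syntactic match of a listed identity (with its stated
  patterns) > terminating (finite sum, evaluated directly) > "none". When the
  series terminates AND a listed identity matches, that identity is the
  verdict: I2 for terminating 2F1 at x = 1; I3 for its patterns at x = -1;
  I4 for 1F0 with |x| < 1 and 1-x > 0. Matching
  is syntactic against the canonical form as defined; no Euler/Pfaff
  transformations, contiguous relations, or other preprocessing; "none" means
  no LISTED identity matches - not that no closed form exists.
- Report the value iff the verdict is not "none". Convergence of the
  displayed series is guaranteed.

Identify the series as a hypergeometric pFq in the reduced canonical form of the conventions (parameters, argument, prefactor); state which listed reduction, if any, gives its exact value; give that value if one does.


At argument -7/5: a 1F2 with upper {4}, lower {1/5, 1/2}, scaled by C = -11/5. Verdict: none. No listed pattern accepts 1F2(4; 1/5, 1/2; -7/5).

Structural cue: with t_0 = -11/5, the two k-th powers (prefactor -11/5) combine into one argument.
Consecutive-term ratio: r(k) = (-7/5) * (k+4) / [(k+1/5) (k+1/2) (k+1)] ; factor over Q: parameters, x = (-7/5), and C = -11/5.


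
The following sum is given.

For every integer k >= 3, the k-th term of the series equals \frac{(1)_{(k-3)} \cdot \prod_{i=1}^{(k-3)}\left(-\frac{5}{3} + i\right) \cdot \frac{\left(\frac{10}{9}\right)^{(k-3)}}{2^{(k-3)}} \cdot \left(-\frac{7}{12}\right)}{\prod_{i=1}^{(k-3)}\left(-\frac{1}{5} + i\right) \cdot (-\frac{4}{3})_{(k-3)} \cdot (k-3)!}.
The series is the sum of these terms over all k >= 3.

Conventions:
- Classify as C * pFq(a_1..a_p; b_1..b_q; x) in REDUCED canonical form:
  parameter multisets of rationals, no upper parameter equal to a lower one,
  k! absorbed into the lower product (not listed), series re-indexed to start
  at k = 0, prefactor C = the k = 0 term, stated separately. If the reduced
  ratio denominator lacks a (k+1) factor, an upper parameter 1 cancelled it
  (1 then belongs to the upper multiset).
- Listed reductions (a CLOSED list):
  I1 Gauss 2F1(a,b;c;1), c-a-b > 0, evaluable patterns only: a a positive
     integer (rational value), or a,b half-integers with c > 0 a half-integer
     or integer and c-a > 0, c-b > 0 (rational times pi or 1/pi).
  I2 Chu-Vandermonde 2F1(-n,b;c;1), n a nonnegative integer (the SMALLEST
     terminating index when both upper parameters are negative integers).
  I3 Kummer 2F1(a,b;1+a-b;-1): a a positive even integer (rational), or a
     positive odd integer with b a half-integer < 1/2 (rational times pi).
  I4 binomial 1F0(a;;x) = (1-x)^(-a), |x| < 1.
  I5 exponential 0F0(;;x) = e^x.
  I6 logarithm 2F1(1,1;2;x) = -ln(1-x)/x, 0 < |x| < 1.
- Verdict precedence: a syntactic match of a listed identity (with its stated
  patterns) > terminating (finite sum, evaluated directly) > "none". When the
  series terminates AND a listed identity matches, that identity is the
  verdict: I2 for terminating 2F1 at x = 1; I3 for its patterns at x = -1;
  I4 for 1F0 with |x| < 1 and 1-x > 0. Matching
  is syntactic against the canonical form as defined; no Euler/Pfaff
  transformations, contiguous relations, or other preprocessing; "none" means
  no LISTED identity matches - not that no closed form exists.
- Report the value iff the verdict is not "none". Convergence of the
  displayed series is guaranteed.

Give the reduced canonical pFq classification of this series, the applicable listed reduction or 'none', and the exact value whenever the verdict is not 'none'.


Structural cue: t_0 being -\frac{7}{12}, the two k-th powers (C = -7/12) combine into one argument.
Adjacent-term ratio: r(k) = \frac{5}{9} * (k-\frac{2}{3}) (k+1) / [(k-\frac{4}{3}) (k+\frac{4}{5}) (k+1)] - rational; roots negated = parameters, x = \frac{5}{9}, C = -\frac{7}{12}.

With C = -\frac{7}{12}: the canonical form is 2F2(-\frac{2}{3}, 1; -\frac{4}{3}, \frac{4}{5}; \frac{5}{9}). Verdict: none - at argument \frac{5}{9} the multisets {-\frac{2}{3}, 1} ; {-\frac{4}{3}, \frac{4}{5}} match no listed identity.


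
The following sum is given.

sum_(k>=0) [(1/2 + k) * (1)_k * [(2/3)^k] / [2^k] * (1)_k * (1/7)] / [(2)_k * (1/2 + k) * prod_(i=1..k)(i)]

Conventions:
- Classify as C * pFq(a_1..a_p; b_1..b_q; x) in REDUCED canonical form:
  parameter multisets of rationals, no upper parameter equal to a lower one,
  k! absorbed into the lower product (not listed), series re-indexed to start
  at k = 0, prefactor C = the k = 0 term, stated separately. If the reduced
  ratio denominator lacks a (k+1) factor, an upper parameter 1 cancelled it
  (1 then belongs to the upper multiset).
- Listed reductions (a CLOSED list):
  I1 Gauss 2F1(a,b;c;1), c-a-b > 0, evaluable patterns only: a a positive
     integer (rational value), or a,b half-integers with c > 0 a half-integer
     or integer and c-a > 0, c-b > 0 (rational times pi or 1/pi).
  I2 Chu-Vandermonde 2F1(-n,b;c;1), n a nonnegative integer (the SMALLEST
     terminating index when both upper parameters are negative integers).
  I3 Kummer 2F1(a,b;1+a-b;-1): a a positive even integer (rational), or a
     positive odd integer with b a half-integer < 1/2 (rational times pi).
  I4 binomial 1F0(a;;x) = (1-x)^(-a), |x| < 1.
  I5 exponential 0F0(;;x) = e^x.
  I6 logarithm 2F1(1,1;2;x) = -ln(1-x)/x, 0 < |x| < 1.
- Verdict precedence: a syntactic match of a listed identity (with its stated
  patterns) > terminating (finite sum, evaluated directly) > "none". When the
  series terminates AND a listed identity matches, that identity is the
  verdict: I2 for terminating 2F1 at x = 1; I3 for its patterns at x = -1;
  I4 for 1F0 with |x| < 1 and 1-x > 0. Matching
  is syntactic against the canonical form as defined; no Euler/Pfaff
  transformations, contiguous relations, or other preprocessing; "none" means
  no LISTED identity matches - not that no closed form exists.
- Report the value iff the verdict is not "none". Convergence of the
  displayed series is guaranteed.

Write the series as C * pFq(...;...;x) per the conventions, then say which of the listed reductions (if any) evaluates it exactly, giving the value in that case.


Prefactor 1/7, argument 1/3: 2F1 with upper {1, 1} over lower {2}. Verdict (x = 1/3): the logarithmic series (I6) applies (the logarithm: parameters (1,1;2), x = 1/3). Sum: (-3/7) * ln(2/3).

First insight: from the first term 1/7: the two k-th powers (C = 1/7, x = 1/3) combine into one argument.
Term ratio: r(k) = (1/3) * (k+1) (k+1) / [(k+2) (k+1)] - poly over poly, x = (1/3) from leading terms; C = 1/7 at k = 0.


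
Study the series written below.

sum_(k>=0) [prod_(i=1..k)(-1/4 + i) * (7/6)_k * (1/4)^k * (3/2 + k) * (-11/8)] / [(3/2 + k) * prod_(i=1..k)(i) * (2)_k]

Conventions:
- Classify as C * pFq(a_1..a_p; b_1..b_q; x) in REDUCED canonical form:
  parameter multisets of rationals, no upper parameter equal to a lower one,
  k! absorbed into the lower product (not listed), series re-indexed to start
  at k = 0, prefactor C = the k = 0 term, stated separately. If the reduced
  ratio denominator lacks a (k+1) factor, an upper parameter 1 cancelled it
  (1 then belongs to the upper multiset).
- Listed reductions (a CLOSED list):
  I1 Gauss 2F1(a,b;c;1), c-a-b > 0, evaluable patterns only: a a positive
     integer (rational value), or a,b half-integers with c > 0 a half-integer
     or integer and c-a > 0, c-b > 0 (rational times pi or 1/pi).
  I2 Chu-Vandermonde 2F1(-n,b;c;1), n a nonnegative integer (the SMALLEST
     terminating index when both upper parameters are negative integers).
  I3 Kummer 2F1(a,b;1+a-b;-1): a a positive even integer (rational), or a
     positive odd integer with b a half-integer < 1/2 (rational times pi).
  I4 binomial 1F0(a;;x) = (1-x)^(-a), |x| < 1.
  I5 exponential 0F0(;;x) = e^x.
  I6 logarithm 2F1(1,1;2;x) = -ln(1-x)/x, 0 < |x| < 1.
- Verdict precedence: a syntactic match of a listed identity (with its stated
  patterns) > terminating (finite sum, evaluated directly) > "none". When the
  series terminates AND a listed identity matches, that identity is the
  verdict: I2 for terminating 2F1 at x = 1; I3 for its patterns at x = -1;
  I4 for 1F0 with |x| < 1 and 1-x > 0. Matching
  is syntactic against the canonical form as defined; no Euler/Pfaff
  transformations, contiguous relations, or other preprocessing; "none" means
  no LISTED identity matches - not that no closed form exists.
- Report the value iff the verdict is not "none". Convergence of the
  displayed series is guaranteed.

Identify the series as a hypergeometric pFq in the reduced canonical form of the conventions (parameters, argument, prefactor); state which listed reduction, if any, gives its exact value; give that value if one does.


With C = -11/8: the canonical form is 2F1(3/4, 7/6; 2; 1/4). Verdict: none. A 2F1 with upper {3/4, 7/6} fits none of I1-I6 at x = 1/4; the sum runs forever.

Structural cue: x = (1/4) and the product of the first k integers (C = -11/8, x = 1/4) is k!.
Term ratio: r(k) = (1/4) * (k+3/4) (k+7/6) / [(k+2) (k+1)] - rational in k, leading ratio (1/4); with t_0 = -11/8, classification follows.


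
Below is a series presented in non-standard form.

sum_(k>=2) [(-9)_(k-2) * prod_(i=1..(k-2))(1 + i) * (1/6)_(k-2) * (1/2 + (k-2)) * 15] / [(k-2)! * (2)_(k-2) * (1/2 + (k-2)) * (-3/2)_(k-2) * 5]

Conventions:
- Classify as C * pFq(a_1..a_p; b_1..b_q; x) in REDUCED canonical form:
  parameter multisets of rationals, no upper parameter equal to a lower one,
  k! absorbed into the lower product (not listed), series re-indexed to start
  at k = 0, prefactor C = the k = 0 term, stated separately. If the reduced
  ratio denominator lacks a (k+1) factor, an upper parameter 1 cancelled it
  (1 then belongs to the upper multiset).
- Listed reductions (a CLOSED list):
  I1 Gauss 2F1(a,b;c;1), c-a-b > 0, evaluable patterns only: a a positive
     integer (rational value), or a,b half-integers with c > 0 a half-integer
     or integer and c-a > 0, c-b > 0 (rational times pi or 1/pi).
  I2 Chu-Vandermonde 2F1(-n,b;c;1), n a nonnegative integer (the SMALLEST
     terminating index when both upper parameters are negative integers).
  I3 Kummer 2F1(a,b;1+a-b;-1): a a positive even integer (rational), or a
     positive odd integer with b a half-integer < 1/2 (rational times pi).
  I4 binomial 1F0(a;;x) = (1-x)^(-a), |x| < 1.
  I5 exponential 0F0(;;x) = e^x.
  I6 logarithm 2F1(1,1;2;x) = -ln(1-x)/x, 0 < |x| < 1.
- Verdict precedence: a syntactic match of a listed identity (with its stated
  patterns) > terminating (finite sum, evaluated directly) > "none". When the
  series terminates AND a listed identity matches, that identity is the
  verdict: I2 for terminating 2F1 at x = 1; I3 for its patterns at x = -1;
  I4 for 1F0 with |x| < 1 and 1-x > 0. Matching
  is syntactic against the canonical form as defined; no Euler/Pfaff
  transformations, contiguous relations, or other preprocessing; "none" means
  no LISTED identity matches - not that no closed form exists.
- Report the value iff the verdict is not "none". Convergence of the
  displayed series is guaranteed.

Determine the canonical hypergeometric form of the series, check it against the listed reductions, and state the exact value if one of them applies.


This is 3 * 2F1(-9, 1/6; -3/2; 1) in reduced canonical form. Verdict: Chu-Vandermonde (I2) applies (terminating 2F1 at x = 1 with n = 9, b = 1/6, c = -3/2). Sum: 12451840/5845851.

The tell: t_0 being 3, k + 1/2 divides numerator and denominator alike; C = 3, x = 1 after cancelling.
Step ratio: r(k) = 1 * (k-9) (k+1/6) / [(k-3/2) (k+1)] - poly over poly, x = 1 from leading terms; C = 3 at k = 0.
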